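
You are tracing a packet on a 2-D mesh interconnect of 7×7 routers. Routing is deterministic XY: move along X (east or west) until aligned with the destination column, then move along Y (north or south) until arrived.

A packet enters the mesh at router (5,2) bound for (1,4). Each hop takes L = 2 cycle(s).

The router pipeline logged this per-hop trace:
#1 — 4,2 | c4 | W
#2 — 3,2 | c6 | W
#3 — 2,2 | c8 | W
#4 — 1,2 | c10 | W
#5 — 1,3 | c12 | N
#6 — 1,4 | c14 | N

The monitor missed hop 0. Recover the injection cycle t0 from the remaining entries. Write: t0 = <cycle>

The first recorded entry is hop 1 at cycle 4.
t0 = cyc[1] − L = 4 − 2 = 2.

t0 = 2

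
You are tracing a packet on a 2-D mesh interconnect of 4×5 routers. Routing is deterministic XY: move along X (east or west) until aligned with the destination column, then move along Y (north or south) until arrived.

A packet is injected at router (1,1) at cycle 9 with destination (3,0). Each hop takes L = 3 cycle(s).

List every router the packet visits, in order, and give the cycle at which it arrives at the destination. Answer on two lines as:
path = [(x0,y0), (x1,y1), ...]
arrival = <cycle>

src (1,1)  cyc=9
E→(2,1)  cyc=12
E→(3,1)  cyc=15
S→(3,0)  cyc=18

path = [(1,1), (2,1), (3,1), (3,0)]
arrival = 18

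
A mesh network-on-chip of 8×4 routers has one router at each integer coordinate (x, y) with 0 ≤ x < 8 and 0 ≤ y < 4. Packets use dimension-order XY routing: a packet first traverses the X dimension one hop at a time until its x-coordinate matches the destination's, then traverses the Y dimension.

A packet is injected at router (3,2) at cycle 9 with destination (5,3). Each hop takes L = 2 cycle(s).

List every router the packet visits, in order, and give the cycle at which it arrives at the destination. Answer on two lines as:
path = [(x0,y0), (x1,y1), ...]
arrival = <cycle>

t=9: at (3,2)
t=11: at (4,2) after E
t=13: at (5,2) after E
t=15: at (5,3) after N

path = [(3,2), (4,2), (5,2), (5,3)]
arrival = 15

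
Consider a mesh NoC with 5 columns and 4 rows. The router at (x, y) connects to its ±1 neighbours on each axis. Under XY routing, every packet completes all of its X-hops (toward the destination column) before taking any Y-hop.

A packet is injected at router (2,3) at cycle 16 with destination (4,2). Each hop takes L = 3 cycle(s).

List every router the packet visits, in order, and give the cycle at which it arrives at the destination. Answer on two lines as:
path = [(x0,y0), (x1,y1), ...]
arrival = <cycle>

#0 — 2,3 | c16
#1 — 3,3 | c19 | E
#2 — 4,3 | c22 | E
#3 — 4,2 | c25 | S

path = [(2,3), (3,3), (4,3), (4,2)]
arrival = 25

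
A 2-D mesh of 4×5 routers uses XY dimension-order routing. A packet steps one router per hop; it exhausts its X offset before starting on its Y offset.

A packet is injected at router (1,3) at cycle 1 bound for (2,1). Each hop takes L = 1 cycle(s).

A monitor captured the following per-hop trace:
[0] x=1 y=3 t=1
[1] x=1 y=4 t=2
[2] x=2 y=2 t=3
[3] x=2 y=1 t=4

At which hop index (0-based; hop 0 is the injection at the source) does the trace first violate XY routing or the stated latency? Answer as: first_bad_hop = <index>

  1: Δx=+0 Δy=+1 Δt=1 [BAD: Y-move but x=1≠2]

first_bad_hop = 1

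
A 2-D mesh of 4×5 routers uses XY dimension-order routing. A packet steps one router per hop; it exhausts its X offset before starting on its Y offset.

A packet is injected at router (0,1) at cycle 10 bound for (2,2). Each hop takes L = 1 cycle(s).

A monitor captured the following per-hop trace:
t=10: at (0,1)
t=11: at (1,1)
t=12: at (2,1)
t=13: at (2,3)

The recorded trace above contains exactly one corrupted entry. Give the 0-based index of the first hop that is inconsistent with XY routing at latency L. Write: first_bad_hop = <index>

first_bad_hop = 3

check 1→ d=(1,0) cyc+1: ok
check 2→ d=(1,0) cyc+1: ok
check 3→ d=(0,2) cyc+1: BAD: non-unit step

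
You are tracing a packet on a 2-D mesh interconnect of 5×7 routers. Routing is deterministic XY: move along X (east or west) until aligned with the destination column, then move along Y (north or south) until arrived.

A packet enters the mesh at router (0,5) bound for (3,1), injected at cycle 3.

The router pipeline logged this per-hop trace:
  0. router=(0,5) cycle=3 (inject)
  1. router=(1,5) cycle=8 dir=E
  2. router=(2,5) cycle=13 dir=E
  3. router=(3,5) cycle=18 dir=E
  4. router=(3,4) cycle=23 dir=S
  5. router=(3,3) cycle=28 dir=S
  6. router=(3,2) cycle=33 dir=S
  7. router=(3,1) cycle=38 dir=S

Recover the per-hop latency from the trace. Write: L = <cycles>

L = 5

Δcyc across hop 0→1: 8 − 3 = 5.
Per-hop latency L = Δcyc = 5.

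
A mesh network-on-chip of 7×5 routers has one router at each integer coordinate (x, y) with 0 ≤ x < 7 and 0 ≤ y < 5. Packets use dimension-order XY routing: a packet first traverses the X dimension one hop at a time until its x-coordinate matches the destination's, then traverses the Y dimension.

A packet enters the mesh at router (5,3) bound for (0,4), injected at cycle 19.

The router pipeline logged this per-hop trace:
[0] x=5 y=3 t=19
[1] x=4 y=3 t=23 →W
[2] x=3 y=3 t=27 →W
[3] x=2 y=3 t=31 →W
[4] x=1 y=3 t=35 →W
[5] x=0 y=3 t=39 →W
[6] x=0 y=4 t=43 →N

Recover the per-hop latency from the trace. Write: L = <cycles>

L = 4

From hop 0 (19) to hop 1 (23): +4 cycles.
Per-hop latency L = Δcyc = 4.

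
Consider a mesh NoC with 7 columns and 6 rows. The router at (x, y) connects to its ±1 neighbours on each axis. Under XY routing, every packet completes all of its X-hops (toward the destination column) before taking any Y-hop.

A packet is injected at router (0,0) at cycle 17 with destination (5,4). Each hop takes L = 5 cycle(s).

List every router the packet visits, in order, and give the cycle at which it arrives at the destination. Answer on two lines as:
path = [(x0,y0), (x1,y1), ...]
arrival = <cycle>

path = [(0,0), (1,0), (2,0), (3,0), (4,0), (5,0), (5,1), (5,2), (5,3), (5,4)]
arrival = 62

#0 — 0,0 | c17
#1 — 1,0 | c22 | E
#2 — 2,0 | c27 | E
#3 — 3,0 | c32 | E
#4 — 4,0 | c37 | E
#5 — 5,0 | c42 | E
#6 — 5,1 | c47 | N
#7 — 5,2 | c52 | N
#8 — 5,3 | c57 | N
#9 — 5,4 | c62 | N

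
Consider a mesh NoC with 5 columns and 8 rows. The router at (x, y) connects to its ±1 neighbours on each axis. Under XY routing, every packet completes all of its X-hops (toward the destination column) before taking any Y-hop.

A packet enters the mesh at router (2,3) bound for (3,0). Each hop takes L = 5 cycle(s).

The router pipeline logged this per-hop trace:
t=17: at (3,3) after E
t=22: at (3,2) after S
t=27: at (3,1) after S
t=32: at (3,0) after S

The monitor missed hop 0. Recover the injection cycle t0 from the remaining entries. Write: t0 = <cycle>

t0 = 12

cyc[1] = 17 and cyc[k] = t0 + k·L for every k.
Therefore t0 = 17 − L = 12.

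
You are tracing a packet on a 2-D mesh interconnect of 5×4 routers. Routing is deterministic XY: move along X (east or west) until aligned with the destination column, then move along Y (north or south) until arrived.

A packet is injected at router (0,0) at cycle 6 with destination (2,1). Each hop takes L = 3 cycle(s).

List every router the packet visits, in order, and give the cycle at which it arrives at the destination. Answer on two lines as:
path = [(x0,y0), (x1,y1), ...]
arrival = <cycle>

hop 0: (0,0) @ cyc 6
hop 1: (1,0) @ cyc 9  [E]
hop 2: (2,0) @ cyc 12  [E]
hop 3: (2,1) @ cyc 15  [N]

path = [(0,0), (1,0), (2,0), (2,1)]
arrival = 15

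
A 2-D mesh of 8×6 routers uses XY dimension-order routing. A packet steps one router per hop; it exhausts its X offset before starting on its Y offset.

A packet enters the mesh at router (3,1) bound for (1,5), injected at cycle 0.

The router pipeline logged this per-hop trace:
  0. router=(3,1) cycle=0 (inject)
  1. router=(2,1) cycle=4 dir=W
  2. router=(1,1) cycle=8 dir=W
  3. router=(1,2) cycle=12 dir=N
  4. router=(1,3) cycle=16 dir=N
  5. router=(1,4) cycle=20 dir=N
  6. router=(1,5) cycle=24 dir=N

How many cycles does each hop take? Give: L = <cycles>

Between hops 0 and 1 the cycle counter advances 4 − 0 = 4.
One hop costs L cycles, so L = 4.

L = 4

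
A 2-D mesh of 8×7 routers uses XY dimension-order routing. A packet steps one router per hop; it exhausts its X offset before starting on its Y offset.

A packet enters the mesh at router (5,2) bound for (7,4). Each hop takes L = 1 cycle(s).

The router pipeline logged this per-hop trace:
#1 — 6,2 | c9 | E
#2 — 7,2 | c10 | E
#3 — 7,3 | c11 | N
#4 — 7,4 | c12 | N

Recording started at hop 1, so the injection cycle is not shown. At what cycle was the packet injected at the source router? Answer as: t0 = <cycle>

t0 = 8

The first recorded entry is hop 1 at cycle 9.
t0 = cyc[1] − L = 9 − 1 = 8.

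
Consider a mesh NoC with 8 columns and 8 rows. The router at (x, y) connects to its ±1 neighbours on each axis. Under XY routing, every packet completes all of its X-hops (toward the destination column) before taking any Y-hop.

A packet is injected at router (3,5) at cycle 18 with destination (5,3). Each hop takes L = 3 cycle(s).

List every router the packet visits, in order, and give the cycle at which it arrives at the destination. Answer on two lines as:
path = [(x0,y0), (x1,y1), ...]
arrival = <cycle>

path = [(3,5), (4,5), (5,5), (5,4), (5,3)]
arrival = 30

hop 0: (3,5) @ cyc 18
hop 1: (4,5) @ cyc 21  [E]
hop 2: (5,5) @ cyc 24  [E]
hop 3: (5,4) @ cyc 27  [S]
hop 4: (5,3) @ cyc 30  [S]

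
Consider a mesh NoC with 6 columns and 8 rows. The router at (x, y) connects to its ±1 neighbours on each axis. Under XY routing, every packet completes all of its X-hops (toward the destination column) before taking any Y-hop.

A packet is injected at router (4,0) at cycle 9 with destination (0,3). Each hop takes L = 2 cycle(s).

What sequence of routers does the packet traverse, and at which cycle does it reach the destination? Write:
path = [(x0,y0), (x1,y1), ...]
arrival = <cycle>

[0] x=4 y=0 t=9
[1] x=3 y=0 t=11 →W
[2] x=2 y=0 t=13 →W
[3] x=1 y=0 t=15 →W
[4] x=0 y=0 t=17 →W
[5] x=0 y=1 t=19 →N
[6] x=0 y=2 t=21 →N
[7] x=0 y=3 t=23 →N

path = [(4,0), (3,0), (2,0), (1,0), (0,0), (0,1), (0,2), (0,3)]
arrival = 23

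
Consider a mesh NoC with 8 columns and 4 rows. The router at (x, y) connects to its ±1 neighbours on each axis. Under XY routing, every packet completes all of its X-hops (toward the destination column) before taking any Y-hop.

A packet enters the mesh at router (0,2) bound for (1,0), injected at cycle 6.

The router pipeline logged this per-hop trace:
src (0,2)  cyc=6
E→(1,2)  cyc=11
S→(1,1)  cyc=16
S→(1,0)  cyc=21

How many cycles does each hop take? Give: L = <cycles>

cyc[1] − cyc[0] = 11 − 6 = 5.
Per-hop latency L = Δcyc = 5.

L = 5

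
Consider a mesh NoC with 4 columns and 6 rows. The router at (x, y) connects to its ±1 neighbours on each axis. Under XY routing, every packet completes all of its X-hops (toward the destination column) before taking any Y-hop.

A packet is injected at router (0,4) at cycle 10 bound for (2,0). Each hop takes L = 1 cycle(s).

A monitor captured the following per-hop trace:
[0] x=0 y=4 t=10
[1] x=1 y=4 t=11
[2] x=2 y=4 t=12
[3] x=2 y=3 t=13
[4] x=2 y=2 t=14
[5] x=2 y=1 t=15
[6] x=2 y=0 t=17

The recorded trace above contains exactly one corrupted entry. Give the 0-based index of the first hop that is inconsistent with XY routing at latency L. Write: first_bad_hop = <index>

first_bad_hop = 6

  1: Δx=+1 Δy=+0 Δt=1 [ok]
  2: Δx=+1 Δy=+0 Δt=1 [ok]
  3: Δx=+0 Δy=-1 Δt=1 [ok]
  4: Δx=+0 Δy=-1 Δt=1 [ok]
  5: Δx=+0 Δy=-1 Δt=1 [ok]
  6: Δx=+0 Δy=-1 Δt=2 [BAD: Δcyc=2≠L]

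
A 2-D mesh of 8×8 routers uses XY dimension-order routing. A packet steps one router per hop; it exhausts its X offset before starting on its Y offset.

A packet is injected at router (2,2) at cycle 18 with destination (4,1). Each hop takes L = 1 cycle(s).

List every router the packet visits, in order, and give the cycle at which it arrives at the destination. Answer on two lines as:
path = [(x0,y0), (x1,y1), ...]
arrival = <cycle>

path = [(2,2), (3,2), (4,2), (4,1)]
arrival = 21

#0 — 2,2 | c18
#1 — 3,2 | c19 | E
#2 — 4,2 | c20 | E
#3 — 4,1 | c21 | S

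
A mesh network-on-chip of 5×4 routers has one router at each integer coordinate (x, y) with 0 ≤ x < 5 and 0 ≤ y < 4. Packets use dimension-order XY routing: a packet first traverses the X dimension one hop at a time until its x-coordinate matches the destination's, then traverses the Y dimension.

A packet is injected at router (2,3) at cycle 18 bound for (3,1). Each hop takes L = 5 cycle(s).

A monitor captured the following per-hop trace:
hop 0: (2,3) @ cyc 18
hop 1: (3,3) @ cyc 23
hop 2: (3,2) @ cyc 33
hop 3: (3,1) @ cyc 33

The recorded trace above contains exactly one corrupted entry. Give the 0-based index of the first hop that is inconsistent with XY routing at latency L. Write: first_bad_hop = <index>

first_bad_hop = 2

[1] (+1,+0) / 5c ⇒ ok
[2] (+0,-1) / 10c ⇒ BAD: Δcyc=10≠L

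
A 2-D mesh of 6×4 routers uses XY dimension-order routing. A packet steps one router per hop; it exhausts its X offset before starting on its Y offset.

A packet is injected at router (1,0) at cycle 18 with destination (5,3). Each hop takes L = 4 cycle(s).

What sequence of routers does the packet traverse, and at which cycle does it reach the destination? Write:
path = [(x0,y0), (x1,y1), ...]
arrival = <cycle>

path = [(1,0), (2,0), (3,0), (4,0), (5,0), (5,1), (5,2), (5,3)]
arrival = 46

src (1,0)  cyc=18
E→(2,0)  cyc=22
E→(3,0)  cyc=26
E→(4,0)  cyc=30
E→(5,0)  cyc=34
N→(5,1)  cyc=38
N→(5,2)  cyc=42
N→(5,3)  cyc=46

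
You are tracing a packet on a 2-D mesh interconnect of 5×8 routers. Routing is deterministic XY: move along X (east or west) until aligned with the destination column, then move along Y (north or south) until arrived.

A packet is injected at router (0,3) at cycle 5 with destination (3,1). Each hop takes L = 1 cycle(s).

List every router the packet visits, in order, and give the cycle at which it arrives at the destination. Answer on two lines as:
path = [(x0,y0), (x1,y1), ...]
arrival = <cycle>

[0] x=0 y=3 t=5
[1] x=1 y=3 t=6 →E
[2] x=2 y=3 t=7 →E
[3] x=3 y=3 t=8 →E
[4] x=3 y=2 t=9 →S
[5] x=3 y=1 t=10 →S

path = [(0,3), (1,3), (2,3), (3,3), (3,2), (3,1)]
arrival = 10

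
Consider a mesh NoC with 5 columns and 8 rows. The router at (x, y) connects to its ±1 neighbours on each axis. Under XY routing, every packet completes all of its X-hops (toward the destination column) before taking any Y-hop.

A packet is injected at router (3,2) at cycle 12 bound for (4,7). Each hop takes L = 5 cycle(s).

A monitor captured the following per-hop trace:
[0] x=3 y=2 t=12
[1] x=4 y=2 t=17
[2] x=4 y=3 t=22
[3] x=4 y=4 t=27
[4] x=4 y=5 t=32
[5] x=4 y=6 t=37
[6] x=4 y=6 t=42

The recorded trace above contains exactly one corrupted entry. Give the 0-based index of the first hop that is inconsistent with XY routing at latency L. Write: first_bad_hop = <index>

first_bad_hop = 6

  1: Δx=+1 Δy=+0 Δt=5 [ok]
  2: Δx=+0 Δy=+1 Δt=5 [ok]
  3: Δx=+0 Δy=+1 Δt=5 [ok]
  4: Δx=+0 Δy=+1 Δt=5 [ok]
  5: Δx=+0 Δy=+1 Δt=5 [ok]
  6: Δx=+0 Δy=+0 Δt=5 [BAD: non-unit step]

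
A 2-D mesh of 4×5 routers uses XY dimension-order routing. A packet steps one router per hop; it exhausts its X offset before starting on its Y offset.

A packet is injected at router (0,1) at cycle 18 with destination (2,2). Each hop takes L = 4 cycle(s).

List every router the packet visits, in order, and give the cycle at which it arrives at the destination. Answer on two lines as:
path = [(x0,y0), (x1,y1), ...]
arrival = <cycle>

[0] x=0 y=1 t=18
[1] x=1 y=1 t=22 →E
[2] x=2 y=1 t=26 →E
[3] x=2 y=2 t=30 →N

path = [(0,1), (1,1), (2,1), (2,2)]
arrival = 30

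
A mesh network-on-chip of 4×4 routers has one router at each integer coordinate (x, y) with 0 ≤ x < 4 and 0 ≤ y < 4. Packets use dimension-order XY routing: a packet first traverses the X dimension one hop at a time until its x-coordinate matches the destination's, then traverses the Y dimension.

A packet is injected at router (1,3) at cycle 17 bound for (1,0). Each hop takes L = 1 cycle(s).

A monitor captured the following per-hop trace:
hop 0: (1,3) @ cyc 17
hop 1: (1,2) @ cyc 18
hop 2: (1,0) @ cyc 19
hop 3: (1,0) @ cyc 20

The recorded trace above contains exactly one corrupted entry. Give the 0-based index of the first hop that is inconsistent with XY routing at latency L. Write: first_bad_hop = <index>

hop 1: step (+0,-1), +1 cyc — ok
hop 2: step (+0,-2), +1 cyc — BAD: non-unit step

first_bad_hop = 2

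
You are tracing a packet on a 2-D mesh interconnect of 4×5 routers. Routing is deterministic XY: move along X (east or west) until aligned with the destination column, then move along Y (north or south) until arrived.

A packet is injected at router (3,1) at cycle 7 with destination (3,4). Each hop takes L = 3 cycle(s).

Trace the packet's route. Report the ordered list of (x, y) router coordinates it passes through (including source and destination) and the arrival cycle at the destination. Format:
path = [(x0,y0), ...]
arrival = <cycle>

path = [(3,1), (3,2), (3,3), (3,4)]
arrival = 16

hop 0: (3,1) @ cyc 7
hop 1: (3,2) @ cyc 10  [N]
hop 2: (3,3) @ cyc 13  [N]
hop 3: (3,4) @ cyc 16  [N]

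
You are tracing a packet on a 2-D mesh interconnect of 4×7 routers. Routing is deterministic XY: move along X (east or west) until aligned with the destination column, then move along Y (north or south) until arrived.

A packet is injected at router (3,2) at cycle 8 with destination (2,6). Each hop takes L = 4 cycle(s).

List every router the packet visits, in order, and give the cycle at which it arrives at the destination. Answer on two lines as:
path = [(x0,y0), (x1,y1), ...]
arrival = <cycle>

path = [(3,2), (2,2), (2,3), (2,4), (2,5), (2,6)]
arrival = 28

[0] x=3 y=2 t=8
[1] x=2 y=2 t=12 →W
[2] x=2 y=3 t=16 →N
[3] x=2 y=4 t=20 →N
[4] x=2 y=5 t=24 →N
[5] x=2 y=6 t=28 →N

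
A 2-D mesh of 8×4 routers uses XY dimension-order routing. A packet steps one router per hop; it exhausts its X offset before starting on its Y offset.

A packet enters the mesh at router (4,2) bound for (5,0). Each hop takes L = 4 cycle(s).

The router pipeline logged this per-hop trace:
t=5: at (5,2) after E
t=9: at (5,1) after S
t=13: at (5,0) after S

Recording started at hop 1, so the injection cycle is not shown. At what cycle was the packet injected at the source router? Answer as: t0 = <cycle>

t0 = 1

The first recorded entry is hop 1 at cycle 5.
Subtract one hop: t0 = 5 − 4 = 1.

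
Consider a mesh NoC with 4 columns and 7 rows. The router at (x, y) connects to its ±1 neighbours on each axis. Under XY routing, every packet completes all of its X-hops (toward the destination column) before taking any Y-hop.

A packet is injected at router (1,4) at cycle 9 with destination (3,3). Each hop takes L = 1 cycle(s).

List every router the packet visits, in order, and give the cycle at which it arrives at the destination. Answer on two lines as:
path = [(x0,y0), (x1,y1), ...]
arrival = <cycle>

t=9: at (1,4)
t=10: at (2,4) after E
t=11: at (3,4) after E
t=12: at (3,3) after S

path = [(1,4), (2,4), (3,4), (3,3)]
arrival = 12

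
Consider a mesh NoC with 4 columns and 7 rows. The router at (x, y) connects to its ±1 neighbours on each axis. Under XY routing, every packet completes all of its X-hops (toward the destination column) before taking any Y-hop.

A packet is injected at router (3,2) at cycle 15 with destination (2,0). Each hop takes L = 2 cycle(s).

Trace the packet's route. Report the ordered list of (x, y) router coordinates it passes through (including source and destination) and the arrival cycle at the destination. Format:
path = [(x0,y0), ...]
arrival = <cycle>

#0 — 3,2 | c15
#1 — 2,2 | c17 | W
#2 — 2,1 | c19 | S
#3 — 2,0 | c21 | S

path = [(3,2), (2,2), (2,1), (2,0)]
arrival = 21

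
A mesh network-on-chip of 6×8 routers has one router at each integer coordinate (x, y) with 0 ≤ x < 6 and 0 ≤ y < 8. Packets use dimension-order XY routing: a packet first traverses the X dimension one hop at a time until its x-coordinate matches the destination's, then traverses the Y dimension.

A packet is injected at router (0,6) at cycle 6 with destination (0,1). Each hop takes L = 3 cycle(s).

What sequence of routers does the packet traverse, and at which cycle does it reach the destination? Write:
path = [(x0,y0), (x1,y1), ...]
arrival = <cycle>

t=6: at (0,6)
t=9: at (0,5) after S
t=12: at (0,4) after S
t=15: at (0,3) after S
t=18: at (0,2) after S
t=21: at (0,1) after S

path = [(0,6), (0,5), (0,4), (0,3), (0,2), (0,1)]
arrival = 21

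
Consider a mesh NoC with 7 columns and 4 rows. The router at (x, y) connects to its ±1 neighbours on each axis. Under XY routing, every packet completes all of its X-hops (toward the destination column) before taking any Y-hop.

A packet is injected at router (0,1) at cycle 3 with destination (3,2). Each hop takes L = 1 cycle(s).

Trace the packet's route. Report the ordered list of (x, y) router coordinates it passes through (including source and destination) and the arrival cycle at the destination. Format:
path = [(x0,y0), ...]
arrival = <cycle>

t=3: at (0,1)
t=4: at (1,1) after E
t=5: at (2,1) after E
t=6: at (3,1) after E
t=7: at (3,2) after N

path = [(0,1), (1,1), (2,1), (3,1), (3,2)]
arrival = 7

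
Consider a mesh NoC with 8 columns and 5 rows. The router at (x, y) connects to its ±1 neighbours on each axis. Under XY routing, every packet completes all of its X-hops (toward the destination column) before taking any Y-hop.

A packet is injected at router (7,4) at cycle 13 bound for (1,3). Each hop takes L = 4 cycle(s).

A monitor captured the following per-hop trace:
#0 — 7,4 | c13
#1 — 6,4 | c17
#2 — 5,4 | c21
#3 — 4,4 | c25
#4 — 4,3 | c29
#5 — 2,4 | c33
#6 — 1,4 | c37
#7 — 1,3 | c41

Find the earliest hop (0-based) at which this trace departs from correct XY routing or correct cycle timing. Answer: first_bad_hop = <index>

  1: Δx=-1 Δy=+0 Δt=4 [ok]
  2: Δx=-1 Δy=+0 Δt=4 [ok]
  3: Δx=-1 Δy=+0 Δt=4 [ok]
  4: Δx=+0 Δy=-1 Δt=4 [BAD: Y-move but x=4≠1]

first_bad_hop = 4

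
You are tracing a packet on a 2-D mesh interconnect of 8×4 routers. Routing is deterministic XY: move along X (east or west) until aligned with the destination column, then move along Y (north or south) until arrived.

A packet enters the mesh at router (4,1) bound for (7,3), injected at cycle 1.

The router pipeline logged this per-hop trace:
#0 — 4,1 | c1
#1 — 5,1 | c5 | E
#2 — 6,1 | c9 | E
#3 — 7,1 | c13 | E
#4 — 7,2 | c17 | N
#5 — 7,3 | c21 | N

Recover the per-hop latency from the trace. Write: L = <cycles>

L = 4

From hop 0 (1) to hop 1 (5): +4 cycles.
Per-hop latency L = Δcyc = 4.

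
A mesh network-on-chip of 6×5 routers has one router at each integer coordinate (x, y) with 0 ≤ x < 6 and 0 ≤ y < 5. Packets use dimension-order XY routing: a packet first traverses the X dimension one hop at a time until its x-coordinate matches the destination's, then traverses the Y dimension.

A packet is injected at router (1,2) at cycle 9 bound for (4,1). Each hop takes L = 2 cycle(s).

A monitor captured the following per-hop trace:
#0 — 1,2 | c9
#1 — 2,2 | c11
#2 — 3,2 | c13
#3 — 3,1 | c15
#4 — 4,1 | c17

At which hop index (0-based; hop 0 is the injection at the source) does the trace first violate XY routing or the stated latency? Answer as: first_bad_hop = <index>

first_bad_hop = 3

check 1→ d=(1,0) cyc+2: ok
check 2→ d=(1,0) cyc+2: ok
check 3→ d=(0,-1) cyc+2: BAD: Y-move but x=3≠4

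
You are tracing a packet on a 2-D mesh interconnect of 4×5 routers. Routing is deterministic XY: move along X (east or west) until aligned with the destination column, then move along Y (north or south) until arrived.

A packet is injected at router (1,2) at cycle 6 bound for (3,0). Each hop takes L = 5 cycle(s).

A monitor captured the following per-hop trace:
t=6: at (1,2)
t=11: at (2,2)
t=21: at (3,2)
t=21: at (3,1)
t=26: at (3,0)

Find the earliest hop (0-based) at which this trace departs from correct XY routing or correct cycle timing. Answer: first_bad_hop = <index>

check 1→ d=(1,0) cyc+5: ok
check 2→ d=(1,0) cyc+10: BAD: Δcyc=10≠L

first_bad_hop = 2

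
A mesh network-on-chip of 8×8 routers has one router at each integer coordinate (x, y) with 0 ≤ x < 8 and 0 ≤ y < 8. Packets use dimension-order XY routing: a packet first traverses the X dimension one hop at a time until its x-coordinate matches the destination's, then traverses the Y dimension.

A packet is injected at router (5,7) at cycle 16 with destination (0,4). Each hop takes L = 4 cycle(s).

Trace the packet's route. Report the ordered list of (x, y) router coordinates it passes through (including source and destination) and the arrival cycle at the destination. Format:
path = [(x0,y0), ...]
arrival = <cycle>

path = [(5,7), (4,7), (3,7), (2,7), (1,7), (0,7), (0,6), (0,5), (0,4)]
arrival = 48

src (5,7)  cyc=16
W→(4,7)  cyc=20
W→(3,7)  cyc=24
W→(2,7)  cyc=28
W→(1,7)  cyc=32
W→(0,7)  cyc=36
S→(0,6)  cyc=40
S→(0,5)  cyc=44
S→(0,4)  cyc=48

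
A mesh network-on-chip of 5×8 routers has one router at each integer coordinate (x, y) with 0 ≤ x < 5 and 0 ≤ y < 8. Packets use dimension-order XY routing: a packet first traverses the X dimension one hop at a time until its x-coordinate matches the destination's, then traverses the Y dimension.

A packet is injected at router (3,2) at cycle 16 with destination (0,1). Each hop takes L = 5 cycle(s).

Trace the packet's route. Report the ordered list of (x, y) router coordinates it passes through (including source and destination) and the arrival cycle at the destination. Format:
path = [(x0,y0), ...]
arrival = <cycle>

t=16: at (3,2)
t=21: at (2,2) after W
t=26: at (1,2) after W
t=31: at (0,2) after W
t=36: at (0,1) after S

path = [(3,2), (2,2), (1,2), (0,2), (0,1)]
arrival = 36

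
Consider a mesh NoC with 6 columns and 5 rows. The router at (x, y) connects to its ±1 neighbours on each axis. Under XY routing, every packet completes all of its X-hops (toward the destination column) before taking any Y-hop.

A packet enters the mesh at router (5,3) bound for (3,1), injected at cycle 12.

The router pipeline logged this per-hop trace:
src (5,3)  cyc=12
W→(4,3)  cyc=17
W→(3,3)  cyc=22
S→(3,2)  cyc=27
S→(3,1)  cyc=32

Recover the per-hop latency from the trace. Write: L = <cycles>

L = 5

Δcyc across hop 0→1: 17 − 12 = 5.
That increment is L by definition: L = 5.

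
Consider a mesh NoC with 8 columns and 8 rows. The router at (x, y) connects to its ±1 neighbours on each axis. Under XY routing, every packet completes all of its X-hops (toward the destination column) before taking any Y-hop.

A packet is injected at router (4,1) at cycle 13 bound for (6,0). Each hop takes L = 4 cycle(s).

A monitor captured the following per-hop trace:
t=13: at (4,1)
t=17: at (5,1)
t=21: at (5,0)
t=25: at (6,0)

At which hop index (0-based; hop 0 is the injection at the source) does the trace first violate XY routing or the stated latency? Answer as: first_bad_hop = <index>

first_bad_hop = 2

hop 1: step (+1,+0), +4 cyc — ok
hop 2: step (+0,-1), +4 cyc — BAD: Y-move but x=5≠6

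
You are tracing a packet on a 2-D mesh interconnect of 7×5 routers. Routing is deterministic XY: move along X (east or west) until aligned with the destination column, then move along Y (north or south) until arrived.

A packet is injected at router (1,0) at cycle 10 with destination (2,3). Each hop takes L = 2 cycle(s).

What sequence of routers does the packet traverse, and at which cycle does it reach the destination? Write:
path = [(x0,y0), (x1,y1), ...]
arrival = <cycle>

src (1,0)  cyc=10
E→(2,0)  cyc=12
N→(2,1)  cyc=14
N→(2,2)  cyc=16
N→(2,3)  cyc=18

path = [(1,0), (2,0), (2,1), (2,2), (2,3)]
arrival = 18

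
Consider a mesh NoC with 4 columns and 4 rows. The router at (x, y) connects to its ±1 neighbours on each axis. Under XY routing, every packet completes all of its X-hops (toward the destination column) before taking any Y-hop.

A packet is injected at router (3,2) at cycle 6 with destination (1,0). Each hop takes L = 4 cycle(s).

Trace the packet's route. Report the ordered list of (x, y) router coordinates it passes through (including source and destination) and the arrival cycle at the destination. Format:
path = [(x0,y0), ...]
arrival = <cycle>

path = [(3,2), (2,2), (1,2), (1,1), (1,0)]
arrival = 22

[0] x=3 y=2 t=6
[1] x=2 y=2 t=10 →W
[2] x=1 y=2 t=14 →W
[3] x=1 y=1 t=18 →S
[4] x=1 y=0 t=22 →S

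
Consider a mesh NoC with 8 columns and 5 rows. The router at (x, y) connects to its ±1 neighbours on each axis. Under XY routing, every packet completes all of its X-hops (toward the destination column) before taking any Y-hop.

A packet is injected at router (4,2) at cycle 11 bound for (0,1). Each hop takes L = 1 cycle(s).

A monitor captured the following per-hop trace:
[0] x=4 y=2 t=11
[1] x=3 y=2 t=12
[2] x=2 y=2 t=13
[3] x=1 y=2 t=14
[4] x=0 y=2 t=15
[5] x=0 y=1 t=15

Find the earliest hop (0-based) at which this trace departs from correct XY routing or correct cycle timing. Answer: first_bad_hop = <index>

first_bad_hop = 5

[1] (-1,+0) / 1c ⇒ ok
[2] (-1,+0) / 1c ⇒ ok
[3] (-1,+0) / 1c ⇒ ok
[4] (-1,+0) / 1c ⇒ ok
[5] (+0,-1) / 0c ⇒ BAD: Δcyc=0≠L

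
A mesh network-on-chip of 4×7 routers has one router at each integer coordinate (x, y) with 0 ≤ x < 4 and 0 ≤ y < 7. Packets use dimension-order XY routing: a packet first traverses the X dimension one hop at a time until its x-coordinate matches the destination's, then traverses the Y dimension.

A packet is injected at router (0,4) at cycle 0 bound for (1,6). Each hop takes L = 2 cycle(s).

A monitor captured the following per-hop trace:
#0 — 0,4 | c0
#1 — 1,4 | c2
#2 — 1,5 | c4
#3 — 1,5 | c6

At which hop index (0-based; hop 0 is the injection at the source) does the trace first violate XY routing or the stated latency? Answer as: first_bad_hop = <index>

[1] (+1,+0) / 2c ⇒ ok
[2] (+0,+1) / 2c ⇒ ok
[3] (+0,+0) / 2c ⇒ BAD: non-unit step

first_bad_hop = 3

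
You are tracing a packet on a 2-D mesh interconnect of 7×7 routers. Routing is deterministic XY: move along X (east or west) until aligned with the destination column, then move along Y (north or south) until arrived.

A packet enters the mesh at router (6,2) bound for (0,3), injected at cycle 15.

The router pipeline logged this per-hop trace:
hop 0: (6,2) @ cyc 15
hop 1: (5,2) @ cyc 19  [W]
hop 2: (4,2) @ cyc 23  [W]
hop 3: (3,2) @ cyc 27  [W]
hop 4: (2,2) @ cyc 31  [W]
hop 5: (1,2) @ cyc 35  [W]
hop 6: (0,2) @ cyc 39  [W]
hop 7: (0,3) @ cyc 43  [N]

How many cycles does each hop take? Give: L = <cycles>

cyc[1] − cyc[0] = 19 − 15 = 4.
Per-hop latency L = Δcyc = 4.

L = 4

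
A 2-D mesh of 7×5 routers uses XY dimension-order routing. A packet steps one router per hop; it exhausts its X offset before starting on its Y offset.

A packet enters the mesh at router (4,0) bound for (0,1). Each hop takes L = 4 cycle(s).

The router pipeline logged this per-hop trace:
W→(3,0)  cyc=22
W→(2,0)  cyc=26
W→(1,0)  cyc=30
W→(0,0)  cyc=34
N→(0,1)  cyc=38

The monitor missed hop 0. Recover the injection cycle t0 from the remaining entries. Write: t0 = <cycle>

t0 = 18

At hop 1 the cycle is 22; in general cyc_k = t0 + kL.
Therefore t0 = 22 − L = 18.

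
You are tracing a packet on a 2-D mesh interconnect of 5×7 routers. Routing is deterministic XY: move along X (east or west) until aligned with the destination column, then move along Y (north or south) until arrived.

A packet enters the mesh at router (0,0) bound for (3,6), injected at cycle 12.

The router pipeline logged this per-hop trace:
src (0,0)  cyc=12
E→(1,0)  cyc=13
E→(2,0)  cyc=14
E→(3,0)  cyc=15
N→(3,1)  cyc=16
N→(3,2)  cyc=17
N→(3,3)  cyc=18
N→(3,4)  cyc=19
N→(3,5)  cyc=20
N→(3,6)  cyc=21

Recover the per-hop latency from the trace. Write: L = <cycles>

L = 1

Between hops 0 and 1 the cycle counter advances 13 − 12 = 1.
Each hop adds L, hence L = 1.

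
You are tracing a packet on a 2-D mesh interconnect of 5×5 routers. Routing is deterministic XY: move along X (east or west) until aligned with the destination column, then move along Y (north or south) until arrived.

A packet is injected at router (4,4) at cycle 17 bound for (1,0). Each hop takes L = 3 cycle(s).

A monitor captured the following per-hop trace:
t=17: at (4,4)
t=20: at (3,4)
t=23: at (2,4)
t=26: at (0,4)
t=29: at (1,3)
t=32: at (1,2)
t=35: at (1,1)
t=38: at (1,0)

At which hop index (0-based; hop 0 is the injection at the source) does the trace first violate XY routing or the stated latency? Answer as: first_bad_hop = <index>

first_bad_hop = 3

hop 1: step (-1,+0), +3 cyc — ok
hop 2: step (-1,+0), +3 cyc — ok
hop 3: step (-2,+0), +3 cyc — BAD: non-unit step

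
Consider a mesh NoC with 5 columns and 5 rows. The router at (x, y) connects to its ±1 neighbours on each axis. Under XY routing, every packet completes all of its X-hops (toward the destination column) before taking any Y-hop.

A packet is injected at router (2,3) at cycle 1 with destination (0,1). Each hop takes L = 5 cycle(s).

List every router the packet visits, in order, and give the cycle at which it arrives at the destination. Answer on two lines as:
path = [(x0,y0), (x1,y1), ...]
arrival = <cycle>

#0 — 2,3 | c1
#1 — 1,3 | c6 | W
#2 — 0,3 | c11 | W
#3 — 0,2 | c16 | S
#4 — 0,1 | c21 | S

path = [(2,3), (1,3), (0,3), (0,2), (0,1)]
arrival = 21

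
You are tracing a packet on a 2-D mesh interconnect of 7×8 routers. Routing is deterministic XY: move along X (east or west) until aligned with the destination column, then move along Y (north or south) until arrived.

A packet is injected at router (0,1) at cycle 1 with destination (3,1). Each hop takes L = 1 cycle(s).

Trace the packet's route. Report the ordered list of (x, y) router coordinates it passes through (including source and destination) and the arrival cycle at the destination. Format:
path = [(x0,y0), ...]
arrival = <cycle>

path = [(0,1), (1,1), (2,1), (3,1)]
arrival = 4

hop 0: (0,1) @ cyc 1
hop 1: (1,1) @ cyc 2  [E]
hop 2: (2,1) @ cyc 3  [E]
hop 3: (3,1) @ cyc 4  [E]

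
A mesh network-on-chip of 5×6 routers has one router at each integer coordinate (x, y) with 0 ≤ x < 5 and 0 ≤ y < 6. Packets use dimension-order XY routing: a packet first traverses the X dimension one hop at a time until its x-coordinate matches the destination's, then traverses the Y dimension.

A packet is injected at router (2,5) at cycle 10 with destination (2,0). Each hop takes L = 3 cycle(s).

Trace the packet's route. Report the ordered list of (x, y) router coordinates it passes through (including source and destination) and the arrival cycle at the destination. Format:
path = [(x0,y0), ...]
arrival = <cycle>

hop 0: (2,5) @ cyc 10
hop 1: (2,4) @ cyc 13  [S]
hop 2: (2,3) @ cyc 16  [S]
hop 3: (2,2) @ cyc 19  [S]
hop 4: (2,1) @ cyc 22  [S]
hop 5: (2,0) @ cyc 25  [S]

path = [(2,5), (2,4), (2,3), (2,2), (2,1), (2,0)]
arrival = 25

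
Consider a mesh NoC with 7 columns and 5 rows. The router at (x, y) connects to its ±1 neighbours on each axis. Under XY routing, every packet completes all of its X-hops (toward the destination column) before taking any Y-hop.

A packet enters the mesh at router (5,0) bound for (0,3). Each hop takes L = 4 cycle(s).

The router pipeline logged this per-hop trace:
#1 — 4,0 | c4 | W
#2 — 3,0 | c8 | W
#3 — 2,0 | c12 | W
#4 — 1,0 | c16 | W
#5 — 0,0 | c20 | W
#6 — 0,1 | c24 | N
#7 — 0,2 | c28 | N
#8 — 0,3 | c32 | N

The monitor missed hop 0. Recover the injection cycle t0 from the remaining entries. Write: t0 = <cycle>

Hop 1 reached at cycle 4; hop k is at t0 + k·L.
t0 = cyc[1] − L = 4 − 4 = 0.

t0 = 0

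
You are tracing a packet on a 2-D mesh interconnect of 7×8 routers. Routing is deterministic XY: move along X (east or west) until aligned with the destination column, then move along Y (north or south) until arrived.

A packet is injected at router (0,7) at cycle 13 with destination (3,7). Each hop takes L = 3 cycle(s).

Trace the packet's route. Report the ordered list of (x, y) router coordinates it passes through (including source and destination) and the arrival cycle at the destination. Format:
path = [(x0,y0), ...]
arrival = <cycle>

path = [(0,7), (1,7), (2,7), (3,7)]
arrival = 22

src (0,7)  cyc=13
E→(1,7)  cyc=16
E→(2,7)  cyc=19
E→(3,7)  cyc=22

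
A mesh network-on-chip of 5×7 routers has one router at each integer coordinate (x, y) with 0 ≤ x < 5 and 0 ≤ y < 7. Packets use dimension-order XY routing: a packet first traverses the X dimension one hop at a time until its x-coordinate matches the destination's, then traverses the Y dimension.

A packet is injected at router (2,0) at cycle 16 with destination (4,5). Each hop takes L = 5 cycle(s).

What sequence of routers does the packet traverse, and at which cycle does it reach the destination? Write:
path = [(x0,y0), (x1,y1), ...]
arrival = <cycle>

path = [(2,0), (3,0), (4,0), (4,1), (4,2), (4,3), (4,4), (4,5)]
arrival = 51

  0. router=(2,0) cycle=16 (inject)
  1. router=(3,0) cycle=21 dir=E
  2. router=(4,0) cycle=26 dir=E
  3. router=(4,1) cycle=31 dir=N
  4. router=(4,2) cycle=36 dir=N
  5. router=(4,3) cycle=41 dir=N
  6. router=(4,4) cycle=46 dir=N
  7. router=(4,5) cycle=51 dir=N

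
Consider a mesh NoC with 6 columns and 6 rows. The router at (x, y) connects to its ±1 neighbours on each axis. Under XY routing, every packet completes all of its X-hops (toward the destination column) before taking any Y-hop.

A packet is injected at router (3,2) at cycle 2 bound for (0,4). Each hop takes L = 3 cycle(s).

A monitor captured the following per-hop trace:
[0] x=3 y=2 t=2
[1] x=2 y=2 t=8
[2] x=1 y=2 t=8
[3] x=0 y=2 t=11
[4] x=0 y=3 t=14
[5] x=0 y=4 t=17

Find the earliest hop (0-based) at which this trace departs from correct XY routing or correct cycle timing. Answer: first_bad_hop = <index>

[1] (-1,+0) / 6c ⇒ BAD: Δcyc=6≠L

first_bad_hop = 1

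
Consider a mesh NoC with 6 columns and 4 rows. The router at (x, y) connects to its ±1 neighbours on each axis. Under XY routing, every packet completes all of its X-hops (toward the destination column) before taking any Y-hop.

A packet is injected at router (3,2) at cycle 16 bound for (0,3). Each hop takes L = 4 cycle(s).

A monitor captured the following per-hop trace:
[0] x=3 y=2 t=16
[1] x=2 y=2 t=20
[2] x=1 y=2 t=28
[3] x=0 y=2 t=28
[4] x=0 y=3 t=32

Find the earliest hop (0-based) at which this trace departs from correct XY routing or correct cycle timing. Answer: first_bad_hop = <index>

  1: Δx=-1 Δy=+0 Δt=4 [ok]
  2: Δx=-1 Δy=+0 Δt=8 [BAD: Δcyc=8≠L]

first_bad_hop = 2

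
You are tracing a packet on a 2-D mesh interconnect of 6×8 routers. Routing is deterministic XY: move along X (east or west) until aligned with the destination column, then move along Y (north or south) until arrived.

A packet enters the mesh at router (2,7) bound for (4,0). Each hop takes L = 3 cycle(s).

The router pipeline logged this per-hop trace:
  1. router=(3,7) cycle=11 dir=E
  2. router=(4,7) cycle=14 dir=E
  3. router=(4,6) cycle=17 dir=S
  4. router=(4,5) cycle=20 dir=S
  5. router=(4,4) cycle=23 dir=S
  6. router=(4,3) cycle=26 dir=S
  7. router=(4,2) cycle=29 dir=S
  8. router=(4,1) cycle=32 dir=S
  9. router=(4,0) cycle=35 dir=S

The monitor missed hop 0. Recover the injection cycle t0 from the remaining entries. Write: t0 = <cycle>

cyc[1] = 11 and cyc[k] = t0 + k·L for every k.
So t0 = 11 − 1·3 = 8.

t0 = 8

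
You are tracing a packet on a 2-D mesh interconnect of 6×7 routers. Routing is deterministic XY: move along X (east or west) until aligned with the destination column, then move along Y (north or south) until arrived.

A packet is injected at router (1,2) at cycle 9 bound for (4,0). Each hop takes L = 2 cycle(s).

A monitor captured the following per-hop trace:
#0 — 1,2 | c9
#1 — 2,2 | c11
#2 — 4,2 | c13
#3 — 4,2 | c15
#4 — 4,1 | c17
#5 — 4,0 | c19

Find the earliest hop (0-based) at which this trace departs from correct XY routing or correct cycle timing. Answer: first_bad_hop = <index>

[1] (+1,+0) / 2c ⇒ ok
[2] (+2,+0) / 2c ⇒ BAD: non-unit step

first_bad_hop = 2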